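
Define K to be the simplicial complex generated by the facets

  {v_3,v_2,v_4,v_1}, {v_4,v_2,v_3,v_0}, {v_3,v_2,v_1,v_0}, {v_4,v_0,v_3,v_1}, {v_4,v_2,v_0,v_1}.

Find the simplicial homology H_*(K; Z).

We work with the vertex ordering v_0 < v_1 < v_2 < v_3 < v_4. The simplices of K, each written with vertices in increasing order, are:

  0-simplices (5): [v_0], [v_1], [v_2], [v_3], [v_4]
  1-simplices (10): [v_0,v_1], [v_0,v_2], [v_0,v_3], [v_0,v_4], [v_1,v_2], [v_1,v_3], [v_1,v_4], [v_2,v_3], [v_2,v_4], [v_3,v_4]
  2-simplices (10): [v_0,v_1,v_2], [v_0,v_1,v_3], [v_0,v_1,v_4], [v_0,v_2,v_3], [v_0,v_2,v_4], [v_0,v_3,v_4], [v_1,v_2,v_3], [v_1,v_2,v_4], [v_1,v_3,v_4], [v_2,v_3,v_4]
  3-simplices (5): [v_0,v_1,v_2,v_3], [v_0,v_1,v_2,v_4], [v_0,v_1,v_3,v_4], [v_0,v_2,v_3,v_4], [v_1,v_2,v_3,v_4]

so the chain groups are C_0 ≅ Z^5, C_1 ≅ Z^10, C_2 ≅ Z^10, C_3 ≅ Z^5.

∂_1: C_1 → C_0 is given by ∂[p,q] = [q] − [p]. For instance
  ∂[v_0,v_3] = [v_3] − [v_0].
This gives a 5×10 integer matrix of rank 4; reducing to Smith normal form yields diagonal entries (1,1,1,1).

∂_2: C_2 → C_1 sends each 2-simplex [p,q,r] to [q,r] − [p,r] + [p,q]. For instance
  ∂[v_1,v_2,v_4] = [v_2,v_4] − [v_1,v_4] + [v_1,v_2],
  ∂[v_0,v_1,v_4] = [v_1,v_4] − [v_0,v_4] + [v_0,v_1].
This gives a 10×10 integer matrix of rank 6; reducing to Smith normal form yields diagonal entries (1,1,1,1,1,1).

The boundary map ∂_3: C_3 → C_2 sends each 3-simplex σ to the alternating sum Σ_i (−1)^i (σ with its i-th vertex removed). For instance
  ∂[v_0,v_2,v_3,v_4] = [v_2,v_3,v_4] − [v_0,v_3,v_4] + [v_0,v_2,v_4] − [v_0,v_2,v_3],
  ∂[v_0,v_1,v_2,v_4] = [v_1,v_2,v_4] − [v_0,v_2,v_4] + [v_0,v_1,v_4] − [v_0,v_1,v_2].
The resulting 10×5 matrix has rank 4, and its Smith normal form has invariant factors (1,1,1,1).

From H_k ≅ ker(∂_k) / im(∂_{k+1}) we obtain:

  H_0: rank C_0 − rank ∂_1 = 5 − 4 = 1, and the invariant factors of ∂_1 are all 1, so H_0 ≅ Z.
  H_1: rank ker ∂_1 − rank ∂_2 = (10 − 4) − 6 = 0, and the invariant factors of ∂_2 are all 1, so H_1 ≅ 0.
  H_2: rank ker ∂_2 − rank ∂_3 = (10 − 6) − 4 = 0, and the invariant factors of ∂_3 are all 1, so H_2 ≅ 0.
  H_3: rank ker ∂_3 − rank ∂_4 = (5 − 4) − 0 = 1, and there is no ∂_4, so H_3 ≅ Z.

(K is a triangulation of the 3-sphere S^3.)

H_0 = Z,  H_1 = 0,  H_2 = 0,  H_3 = Z.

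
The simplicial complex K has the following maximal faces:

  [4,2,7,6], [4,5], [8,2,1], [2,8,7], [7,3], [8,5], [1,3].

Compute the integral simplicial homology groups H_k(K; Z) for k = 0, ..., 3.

Fix the vertex order 1 < 2 < 3 < 4 < 5 < 6 < 7 < 8 and write every simplex with vertices in increasing order. Then dim K = 3 and the simplices of K are:

  0-simplices (8): [1], [2], [3], [4], [5], [6], [7], [8]
  1-simplices (14): [1,2], [1,3], [1,8], [2,4], [2,6], [2,7], [2,8], [3,7], [4,5], [4,6], [4,7], [5,8], [6,7], [7,8]
  2-simplices (6): [1,2,8], [2,4,6], [2,4,7], [2,6,7], [2,7,8], [4,6,7]
  3-simplices (1): [2,4,6,7]

Hence C_0 ≅ Z^8, C_1 ≅ Z^14, C_2 ≅ Z^6, C_3 ≅ Z^1.

∂_1: C_1 → C_0 is given by ∂[p,q] = [q] − [p]. For instance
  ∂[1,8] = [8] − [1].
The 8×14 boundary matrix has rank 7 and Smith normal form diag(1,1,1,1,1,1,1).

∂_2: C_2 → C_1 acts by ∂[p,q,r] = [q,r] − [p,r] + [p,q]. For instance
  ∂[2,4,6] = [4,6] − [2,6] + [2,4],
  ∂[4,6,7] = [6,7] − [4,7] + [4,6].
As a 14×6 matrix over Z this has rank 5, with invariant factors (1,1,1,1,1).

∂_3: C_3 → C_2 sends each 3-simplex σ to the alternating sum Σ_i (−1)^i (σ with its i-th vertex removed). For instance
  ∂[2,4,6,7] = [4,6,7] − [2,6,7] + [2,4,7] − [2,4,6].
This gives a 6×1 integer matrix of rank 1; reducing to Smith normal form yields diagonal entries (1).

From H_k ≅ ker(∂_k) / im(∂_{k+1}) we obtain:

  H_0: rank C_0 − rank ∂_1 = 8 − 7 = 1, and the invariant factors of ∂_1 are all 1, so H_0 ≅ Z.
  H_1: rank ker ∂_1 − rank ∂_2 = (14 − 7) − 5 = 2, and the invariant factors of ∂_2 are all 1, so H_1 ≅ Z^2.
  H_2: rank ker ∂_2 − rank ∂_3 = (6 − 5) − 1 = 0, and the invariant factors of ∂_3 are all 1, so H_2 ≅ 0.
  H_3: rank ker ∂_3 − rank ∂_4 = (1 − 1) − 0 = 0, and there is no ∂_4, so H_3 ≅ 0.

As a check, the Euler characteristic is 8 − 14 + 6 − 1 = -1, which agrees with 1 − 2 + 0 − 0 = -1.

H_0 ≅ Z,  H_1 ≅ Z^2,  H_2 = 0,  H_3 = 0.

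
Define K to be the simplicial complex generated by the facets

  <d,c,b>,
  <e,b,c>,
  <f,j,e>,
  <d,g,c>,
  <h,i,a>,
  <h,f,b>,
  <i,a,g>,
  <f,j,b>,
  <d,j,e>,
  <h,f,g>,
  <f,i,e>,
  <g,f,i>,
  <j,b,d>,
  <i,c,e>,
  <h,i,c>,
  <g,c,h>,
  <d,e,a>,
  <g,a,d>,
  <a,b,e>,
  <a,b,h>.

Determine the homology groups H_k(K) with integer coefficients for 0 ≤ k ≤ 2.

K has 10 vertices, 30 edges, 20 triangles.
rank ∂_0 = 0, rank ∂_1 = 9 ⇒ b_0 = 10 − 0 − 9 = 1; all invariant factors of ∂_1 are 1 so no torsion. So H_0 = Z.
rank ∂_1 = 9, rank ∂_2 = 20 ⇒ b_1 = 30 − 9 − 20 = 1; ∂_2 has invariant factor(s) [2] giving torsion. So H_1 = Z ⊕ Z/2.
rank ∂_2 = 20, rank ∂_3 = 0 ⇒ b_2 = 20 − 20 − 0 = 0. So H_2 = 0.

H_0 ≅ Z,  H_1 ≅ Z ⊕ Z/2,  H_2 = 0.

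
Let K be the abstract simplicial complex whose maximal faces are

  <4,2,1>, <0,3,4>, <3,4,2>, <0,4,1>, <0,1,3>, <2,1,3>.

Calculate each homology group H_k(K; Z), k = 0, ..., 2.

H_0 = Z,  H_1 = 0,  H_2 = Z.

Take the total order 0 < 1 < 2 < 3 < 4 on the vertex set. Then K (dimension 2) consists of the simplices:

  0-simplices (5): [0], [1], [2], [3], [4]
  1-simplices (9): [0,1], [0,3], [0,4], [1,2], [1,3], [1,4], [2,3], [2,4], [3,4]
  2-simplices (6): [0,1,3], [0,1,4], [0,3,4], [1,2,3], [1,2,4], [2,3,4]

giving chain groups C_0 ≅ Z^5, C_1 ≅ Z^9, C_2 ≅ Z^6.

Boundary ∂_1: C_1 → C_0 maps an edge to its endpoints' difference, ∂[p,q] = q − p. For instance
  ∂[3,4] = [4] − [3].
The resulting 5×9 matrix has rank 4, and its Smith normal form has invariant factors (1,1,1,1).

The boundary map ∂_2: C_2 → C_1 maps a triangle to the signed sum of its edges. For instance
  ∂[1,2,3] = [2,3] − [1,3] + [1,2],
  ∂[0,3,4] = [3,4] − [0,4] + [0,3].
This gives a 9×6 integer matrix of rank 5; reducing to Smith normal form yields diagonal entries (1,1,1,1,1).

From H_k ≅ ker(∂_k) / im(∂_{k+1}) we obtain:

  H_0: rank C_0 − rank ∂_1 = 5 − 4 = 1, and the invariant factors of ∂_1 are all 1, so H_0 = Z.
  H_1: rank ker ∂_1 − rank ∂_2 = (9 − 4) − 5 = 0, and the invariant factors of ∂_2 are all 1, so H_1 = 0.
  H_2: rank ker ∂_2 − rank ∂_3 = (6 − 5) − 0 = 1, and there is no ∂_3, so H_2 = Z.

As a check, the Euler characteristic is 5 − 9 + 6 = 2, which agrees with 1 − 0 + 1 = 2.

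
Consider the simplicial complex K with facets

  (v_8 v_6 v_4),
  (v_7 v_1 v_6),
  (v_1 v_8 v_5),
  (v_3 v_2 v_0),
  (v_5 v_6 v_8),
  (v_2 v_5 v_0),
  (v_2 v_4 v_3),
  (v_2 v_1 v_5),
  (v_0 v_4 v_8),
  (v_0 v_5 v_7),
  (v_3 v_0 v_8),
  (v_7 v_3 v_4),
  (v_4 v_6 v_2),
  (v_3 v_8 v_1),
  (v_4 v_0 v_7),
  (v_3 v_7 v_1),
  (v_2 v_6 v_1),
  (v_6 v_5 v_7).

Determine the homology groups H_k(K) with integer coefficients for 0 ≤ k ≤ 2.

H_0 ≅ Z,  H_1 ≅ Z ⊕ Z/2,  H_2 = 0.

We work with the vertex ordering v_0 < v_1 < v_2 < v_3 < v_4 < v_5 < v_6 < v_7 < v_8. The simplices of K, each written with vertices in increasing order, are:

  0-simplices (9): [v_0], [v_1], [v_2], [v_3], [v_4], [v_5], [v_6], [v_7], [v_8]
  1-simplices (27): (27 of them)
  2-simplices (18): (18 of them)

so the chain groups are C_0 ≅ Z^9, C_1 ≅ Z^27, C_2 ≅ Z^18.

The boundary map ∂_1: C_1 → C_0 sends each edge [p,q] (with p < q) to q − p.
The 9×27 boundary matrix has rank 8 and Smith normal form diag(1,1,1,1,1,1,1,1).

The boundary map ∂_2: C_2 → C_1 sends each 2-simplex [p,q,r] to [q,r] − [p,r] + [p,q]. For instance
  ∂[v_0,v_4,v_8] = [v_4,v_8] − [v_0,v_8] + [v_0,v_4],
  ∂[v_5,v_6,v_8] = [v_6,v_8] − [v_5,v_8] + [v_5,v_6].
As a 27×18 matrix over Z this has rank 18, with invariant factors (1,1,1,1,1,1,1,1,1,1,1,1,1,1,1,1,1,2).

Computing H_k = (kernel of ∂_k) / (image of ∂_{k+1}):

  H_0: rank C_0 − rank ∂_1 = 9 − 8 = 1, and the invariant factors of ∂_1 are all 1, so H_0 = Z.
  H_1: rank ker ∂_1 − rank ∂_2 = (27 − 8) − 18 = 1, and ∂_2 has invariant factor 2 > 1, so H_1 = Z ⊕ Z/2.
  H_2: rank ker ∂_2 − rank ∂_3 = (18 − 18) − 0 = 0, and there is no ∂_3, so H_2 = 0.

As a check, the Euler characteristic is 9 − 27 + 18 = 0, which agrees with 1 − 1 + 0 = 0.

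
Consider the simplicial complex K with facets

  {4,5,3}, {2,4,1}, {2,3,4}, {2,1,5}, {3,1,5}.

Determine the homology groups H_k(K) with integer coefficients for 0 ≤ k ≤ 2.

Fix the vertex order 1 < 2 < 3 < 4 < 5 and write every simplex with vertices in increasing order. Then dim K = 2 and the simplices of K are:

  0-simplices (5): [1], [2], [3], [4], [5]
  1-simplices (10): [1,2], [1,3], [1,4], [1,5], [2,3], [2,4], [2,5], [3,4], [3,5], [4,5]
  2-simplices (5): [1,2,4], [1,2,5], [1,3,5], [2,3,4], [3,4,5]

Hence C_0 ≅ Z^5, C_1 ≅ Z^10, C_2 ≅ Z^5.

∂_1: C_1 → C_0 sends each edge [p,q] (with p < q) to q − p.
The resulting 5×10 matrix has rank 4, and its Smith normal form has invariant factors (1,1,1,1).

The boundary map ∂_2: C_2 → C_1 acts by ∂[p,q,r] = [q,r] − [p,r] + [p,q]. For instance
  ∂[2,3,4] = [3,4] − [2,4] + [2,3],
  ∂[1,2,4] = [2,4] − [1,4] + [1,2].
The 10×5 boundary matrix has rank 5 and Smith normal form diag(1,1,1,1,1).

Reading off H_k = ker ∂_k / im ∂_{k+1}:

  H_0: rank C_0 − rank ∂_1 = 5 − 4 = 1, and the invariant factors of ∂_1 are all 1, so H_0 ≅ Z.
  H_1: rank ker ∂_1 − rank ∂_2 = (10 − 4) − 5 = 1, and the invariant factors of ∂_2 are all 1, so H_1 ≅ Z.
  H_2: rank ker ∂_2 − rank ∂_3 = (5 − 5) − 0 = 0, and there is no ∂_3, so H_2 ≅ 0.

As a check, the Euler characteristic is 5 − 10 + 5 = 0, which agrees with 1 − 1 + 0 = 0.

H_0 ≅ Z,  H_1 ≅ Z,  H_2 = 0.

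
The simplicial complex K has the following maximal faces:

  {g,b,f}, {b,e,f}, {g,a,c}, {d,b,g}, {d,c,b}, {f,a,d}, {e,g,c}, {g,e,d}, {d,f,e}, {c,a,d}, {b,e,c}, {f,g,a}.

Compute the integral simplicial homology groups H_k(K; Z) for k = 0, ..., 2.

H_0 ≅ Z,  H_1 ≅ Z/2Z,  H_2 = 0.

Take the total order a < b < c < d < e < f < g on the vertex set. Then K (dimension 2) consists of the simplices:

  0-simplices (7): a, b, c, d, e, f, g
  1-simplices (18): ac, ad, af, ag, bc, bd, be, bf, bg, cd, ce, cg, de, df, dg, ef, eg, fg
  2-simplices (12): acd, acg, adf, afg, bcd, bce, bdg, bef, bfg, ceg, def, deg

Hence C_0 ≅ Z^7, C_1 ≅ Z^18, C_2 ≅ Z^12.

The boundary map ∂_1: C_1 → C_0 sends each edge [p,q] (with p < q) to q − p.
As a 7×18 matrix over Z this has rank 6, with invariant factors (1,1,1,1,1,1).

∂_2: C_2 → C_1 sends each 2-simplex [p,q,r] to [q,r] − [p,r] + [p,q]. For instance
  ∂afg = fg − ag + af,
  ∂acd = cd − ad + ac.
The resulting 18×12 matrix has rank 12, and its Smith normal form has invariant factors (1,1,1,1,1,1,1,1,1,1,1,2).

Now H_k = ker ∂_k / im ∂_{k+1}, so:

  H_0: rank C_0 − rank ∂_1 = 7 − 6 = 1, and the invariant factors of ∂_1 are all 1, so H_0 = Z.
  H_1: rank ker ∂_1 − rank ∂_2 = (18 − 6) − 12 = 0, and ∂_2 has invariant factor 2 > 1, so H_1 = Z/2Z.
  H_2: rank ker ∂_2 − rank ∂_3 = (12 − 12) − 0 = 0, and there is no ∂_3, so H_2 = 0.

As a check, the Euler characteristic is 7 − 18 + 12 = 1, which agrees with 1 − 0 + 0 = 1.
(K is a triangulation of the real projective plane RP^2.)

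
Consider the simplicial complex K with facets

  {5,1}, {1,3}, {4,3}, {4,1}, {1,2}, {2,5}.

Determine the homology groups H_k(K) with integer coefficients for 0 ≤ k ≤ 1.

H_0 ≅ Z,  H_1 ≅ Z^2.

We work with the vertex ordering 1 < 2 < 3 < 4 < 5. The simplices of K, each written with vertices in increasing order, are:

  0-simplices (5): [1], [2], [3], [4], [5]
  1-simplices (6): [1,2], [1,3], [1,4], [1,5], [2,5], [3,4]

so the chain groups are C_0 ≅ Z^5, C_1 ≅ Z^6.

∂_1: C_1 → C_0 sends each edge [p,q] (with p < q) to q − p. For instance
  ∂[1,4] = [4] − [1].
As a 5×6 matrix over Z this has rank 4, with invariant factors (1,1,1,1).

Computing H_k = (kernel of ∂_k) / (image of ∂_{k+1}):

  H_0: rank C_0 − rank ∂_1 = 5 − 4 = 1, and the invariant factors of ∂_1 are all 1, so H_0 ≅ Z.
  H_1: rank ker ∂_1 − rank ∂_2 = (6 − 4) − 0 = 2, and there is no ∂_2, so H_1 ≅ Z^2.

As a check, the Euler characteristic is 5 − 6 = -1, which agrees with 1 − 2 = -1.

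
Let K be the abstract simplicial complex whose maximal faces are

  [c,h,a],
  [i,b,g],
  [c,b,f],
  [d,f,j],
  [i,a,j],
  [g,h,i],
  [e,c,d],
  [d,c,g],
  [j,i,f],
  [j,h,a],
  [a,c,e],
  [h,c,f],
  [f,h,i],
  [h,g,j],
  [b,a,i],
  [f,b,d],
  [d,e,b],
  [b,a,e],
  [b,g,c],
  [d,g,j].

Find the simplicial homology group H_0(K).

H_0 ≅ Z.

Order the vertices as a < b < c < d < e < f < g < h < i < j. Listing each simplex with vertices in this order, K has dimension 2 with simplices:

  0-simplices (10): a, b, c, d, e, f, g, h, i, j
  1-simplices (30): ab, ac, ae, ah, ai, aj, bc, bd, be, bf, bg, bi, cd, ce, cf, cg, ch, de, df, dg, dj, fh, fi, fj, gh, gi, gj, hi, hj, ij
  2-simplices (20): abe, abi, ace, ach, ahj, aij, bcf, bcg, bde, bdf, bgi, cde, cdg, cfh, dfj, dgj, fhi, fij, ghi, ghj

Hence C_0 ≅ Z^10, C_1 ≅ Z^30, C_2 ≅ Z^20.

Boundary ∂_1: C_1 → C_0 is given by ∂[p,q] = [q] − [p]. For instance
  ∂hi = i − h.
This gives a 10×30 integer matrix of rank 9; reducing to Smith normal form yields diagonal entries (1,1,1,1,1,1,1,1,1).

Boundary ∂_2: C_2 → C_1 acts by ∂[p,q,r] = [q,r] − [p,r] + [p,q]. For instance
  ∂ghi = hi − gi + gh,
  ∂abi = bi − ai + ab.
As a 30×20 matrix over Z this has rank 20, with invariant factors (1,1,1,1,1,1,1,1,1,1,1,1,1,1,1,1,1,1,1,2).

From H_k ≅ ker(∂_k) / im(∂_{k+1}) we obtain:

  H_0: rank C_0 − rank ∂_1 = 10 − 9 = 1, and the invariant factors of ∂_1 are all 1, so H_0 ≅ Z.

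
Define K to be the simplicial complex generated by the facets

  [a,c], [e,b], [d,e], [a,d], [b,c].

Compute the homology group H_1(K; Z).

H_1 ≅ Z.

We work with the vertex ordering a < b < c < d < e. The simplices of K, each written with vertices in increasing order, are:

  0-simplices (5): a, b, c, d, e
  1-simplices (5): ac, ad, bc, be, de

Hence C_0 ≅ Z^5, C_1 ≅ Z^5.

Boundary ∂_1: C_1 → C_0 is given by ∂[p,q] = [q] − [p]. For instance
  ∂ad = d − a.
This gives a 5×5 integer matrix of rank 4; reducing to Smith normal form yields diagonal entries (1,1,1,1).

From H_k ≅ ker(∂_k) / im(∂_{k+1}) we obtain:

  H_1: rank ker ∂_1 − rank ∂_2 = (5 − 4) − 0 = 1, and there is no ∂_2, so H_1 = Z.

(K is a triangulation of the circle S^1.)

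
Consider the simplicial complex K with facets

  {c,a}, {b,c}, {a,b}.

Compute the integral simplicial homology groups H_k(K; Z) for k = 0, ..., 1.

H_0 = Z,  H_1 = Z.

Take the total order a < b < c on the vertex set. Then K (dimension 1) consists of the simplices:

  0-simplices (3): a, b, c
  1-simplices (3): ab, ac, bc

Hence C_0 ≅ Z^3, C_1 ≅ Z^3.

Boundary ∂_1: C_1 → C_0 is given by ∂[p,q] = [q] − [p].
This gives a 3×3 integer matrix of rank 2; reducing to Smith normal form yields diagonal entries (1,1).

Computing H_k = (kernel of ∂_k) / (image of ∂_{k+1}):

  H_0: rank C_0 − rank ∂_1 = 3 − 2 = 1, and the invariant factors of ∂_1 are all 1, so H_0 = Z.
  H_1: rank ker ∂_1 − rank ∂_2 = (3 − 2) − 0 = 1, and there is no ∂_2, so H_1 = Z.

As a check, the Euler characteristic is 3 − 3 = 0, which agrees with 1 − 1 = 0.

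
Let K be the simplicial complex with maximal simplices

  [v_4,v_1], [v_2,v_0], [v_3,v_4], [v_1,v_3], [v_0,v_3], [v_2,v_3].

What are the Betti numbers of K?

Take the total order v_0 < v_1 < v_2 < v_3 < v_4 on the vertex set. Then K (dimension 1) consists of the simplices:

  0-simplices (5): [v_0], [v_1], [v_2], [v_3], [v_4]
  1-simplices (6): [v_0,v_2], [v_0,v_3], [v_1,v_3], [v_1,v_4], [v_2,v_3], [v_3,v_4]

giving chain groups C_0 ≅ Z^5, C_1 ≅ Z^6.

Boundary ∂_1: C_1 → C_0 is given by ∂[p,q] = [q] − [p]. For instance
  ∂[v_1,v_3] = [v_3] − [v_1].
The 5×6 boundary matrix has rank 4 and Smith normal form diag(1,1,1,1).

Now H_k = ker ∂_k / im ∂_{k+1}, so:

  H_0: rank C_0 − rank ∂_1 = 5 − 4 = 1, and the invariant factors of ∂_1 are all 1, so H_0 = Z.
  H_1: rank ker ∂_1 − rank ∂_2 = (6 − 4) − 0 = 2, and there is no ∂_2, so H_1 = Z^2.

As a check, the Euler characteristic is 5 − 6 = -1, which agrees with 1 − 2 = -1.
(K is a triangulation of a wedge of 2 circles.)

Hence the Betti numbers are b_0 = 1, b_1 = 2.

b_0 = 1, b_1 = 2.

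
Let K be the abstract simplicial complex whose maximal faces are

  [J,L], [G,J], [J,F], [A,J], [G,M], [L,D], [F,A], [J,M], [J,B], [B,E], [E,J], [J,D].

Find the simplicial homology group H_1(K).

Take the total order A < B < D < E < F < G < J < L < M on the vertex set. Then K (dimension 1) consists of the simplices:

  0-simplices (9): A, B, D, E, F, G, J, L, M
  1-simplices (12): AF, AJ, BE, BJ, DJ, DL, EJ, FJ, GJ, GM, JL, JM

Hence C_0 ≅ Z^9, C_1 ≅ Z^12.

∂_1: C_1 → C_0 sends each edge [p,q] (with p < q) to q − p.
As a 9×12 matrix over Z this has rank 8, with invariant factors (1,1,1,1,1,1,1,1).

From H_k ≅ ker(∂_k) / im(∂_{k+1}) we obtain:

  H_1: rank ker ∂_1 − rank ∂_2 = (12 − 8) − 0 = 4, and there is no ∂_2, so H_1 ≅ Z^4.

H_1 = Z^4.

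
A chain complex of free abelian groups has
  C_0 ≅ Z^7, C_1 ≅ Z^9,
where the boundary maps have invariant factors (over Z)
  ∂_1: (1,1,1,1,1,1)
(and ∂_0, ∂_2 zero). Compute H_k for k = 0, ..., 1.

H_0: b_0 = 7 − 0 − 6 = 1; torsion from ∂_1 factors > 1: none. So H_0 = Z.
H_1: b_1 = 9 − 6 − 0 = 3; torsion from ∂_2 factors > 1: none. So H_1 = Z^3.

H_0 = Z,  H_1 = Z^3.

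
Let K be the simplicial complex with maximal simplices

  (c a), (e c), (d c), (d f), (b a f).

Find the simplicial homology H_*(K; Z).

We work with the vertex ordering a < b < c < d < e < f. The simplices of K, each written with vertices in increasing order, are:

  0-simplices (6): a, b, c, d, e, f
  1-simplices (7): ab, ac, af, bf, cd, ce, df
  2-simplices (1): abf

so the chain groups are C_0 ≅ Z^6, C_1 ≅ Z^7, C_2 ≅ Z^1.

Boundary ∂_1: C_1 → C_0 sends each edge [p,q] (with p < q) to q − p. For instance
  ∂ac = c − a.
The 6×7 boundary matrix has rank 5 and Smith normal form diag(1,1,1,1,1).

Boundary ∂_2: C_2 → C_1 acts by ∂[p,q,r] = [q,r] − [p,r] + [p,q]. For instance
  ∂abf = bf − af + ab.
The 7×1 boundary matrix has rank 1 and Smith normal form diag(1).

Reading off H_k = ker ∂_k / im ∂_{k+1}:

  H_0: rank C_0 − rank ∂_1 = 6 − 5 = 1, and the invariant factors of ∂_1 are all 1, so H_0 = Z.
  H_1: rank ker ∂_1 − rank ∂_2 = (7 − 5) − 1 = 1, and the invariant factors of ∂_2 are all 1, so H_1 = Z.
  H_2: rank ker ∂_2 − rank ∂_3 = (1 − 1) − 0 = 0, and there is no ∂_3, so H_2 = 0.

H_0 ≅ Z,  H_1 ≅ Z,  H_2 = 0.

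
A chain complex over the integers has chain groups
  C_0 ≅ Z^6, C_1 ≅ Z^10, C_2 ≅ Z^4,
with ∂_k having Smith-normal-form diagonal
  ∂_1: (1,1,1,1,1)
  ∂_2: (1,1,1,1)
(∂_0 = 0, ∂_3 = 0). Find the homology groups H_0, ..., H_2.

H_0: b_0 = 6 − 0 − 5 = 1; torsion from ∂_1 factors > 1: none. So H_0 ≅ Z.
H_1: b_1 = 10 − 5 − 4 = 1; torsion from ∂_2 factors > 1: none. So H_1 ≅ Z.
H_2: b_2 = 4 − 4 − 0 = 0; torsion from ∂_3 factors > 1: none. So H_2 ≅ 0.

H_0 ≅ Z,  H_1 ≅ Z,  H_2 = 0.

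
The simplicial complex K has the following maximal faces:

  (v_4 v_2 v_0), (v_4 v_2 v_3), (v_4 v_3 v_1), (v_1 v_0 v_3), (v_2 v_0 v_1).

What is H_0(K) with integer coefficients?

Take the total order v_0 < v_1 < v_2 < v_3 < v_4 on the vertex set. Then K (dimension 2) consists of the simplices:

  0-simplices (5): [v_0], [v_1], [v_2], [v_3], [v_4]
  1-simplices (10): [v_0,v_1], [v_0,v_2], [v_0,v_3], [v_0,v_4], [v_1,v_2], [v_1,v_3], [v_1,v_4], [v_2,v_3], [v_2,v_4], [v_3,v_4]
  2-simplices (5): [v_0,v_1,v_2], [v_0,v_1,v_3], [v_0,v_2,v_4], [v_1,v_3,v_4], [v_2,v_3,v_4]

Hence C_0 ≅ Z^5, C_1 ≅ Z^10, C_2 ≅ Z^5.

Boundary ∂_1: C_1 → C_0 is given by ∂[p,q] = [q] − [p]. For instance
  ∂[v_0,v_3] = [v_3] − [v_0].
The 5×10 boundary matrix has rank 4 and Smith normal form diag(1,1,1,1).

∂_2: C_2 → C_1 sends each 2-simplex [p,q,r] to [q,r] − [p,r] + [p,q]. For instance
  ∂[v_1,v_3,v_4] = [v_3,v_4] − [v_1,v_4] + [v_1,v_3],
  ∂[v_0,v_1,v_3] = [v_1,v_3] − [v_0,v_3] + [v_0,v_1].
As a 10×5 matrix over Z this has rank 5, with invariant factors (1,1,1,1,1).

Now H_k = ker ∂_k / im ∂_{k+1}, so:

  H_0: rank C_0 − rank ∂_1 = 5 − 4 = 1, and the invariant factors of ∂_1 are all 1, so H_0 = Z.

(K is a triangulation of the Möbius band.)

H_0 ≅ Z.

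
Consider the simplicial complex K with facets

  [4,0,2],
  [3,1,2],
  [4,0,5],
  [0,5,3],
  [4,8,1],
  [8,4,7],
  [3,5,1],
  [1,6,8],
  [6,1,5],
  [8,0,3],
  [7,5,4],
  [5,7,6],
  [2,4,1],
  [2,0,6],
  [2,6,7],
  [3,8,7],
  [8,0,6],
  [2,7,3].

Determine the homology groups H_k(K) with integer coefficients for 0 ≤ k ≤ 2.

H_0 = Z,  H_1 = Z^2,  H_2 = Z.

Take the total order 0 < 1 < 2 < 3 < 4 < 5 < 6 < 7 < 8 on the vertex set. Then K (dimension 2) consists of the simplices:

  0-simplices (9): [0], [1], [2], [3], [4], [5], [6], [7], [8]
  1-simplices (27): (27 of them)
  2-simplices (18): [0,2,4], [0,2,6], [0,3,5], [0,3,8], [0,4,5], [0,6,8], [1,2,3], [1,2,4], [1,3,5], [1,4,8], [1,5,6], [1,6,8], [2,3,7], [2,6,7], [3,7,8], [4,5,7], [4,7,8], [5,6,7]

Hence C_0 ≅ Z^9, C_1 ≅ Z^27, C_2 ≅ Z^18.

Boundary ∂_1: C_1 → C_0 maps an edge to its endpoints' difference, ∂[p,q] = q − p. For instance
  ∂[6,8] = [8] − [6].
The resulting 9×27 matrix has rank 8, and its Smith normal form has invariant factors (1,1,1,1,1,1,1,1).

∂_2: C_2 → C_1 acts by ∂[p,q,r] = [q,r] − [p,r] + [p,q]. For instance
  ∂[0,6,8] = [6,8] − [0,8] + [0,6],
  ∂[2,3,7] = [3,7] − [2,7] + [2,3].
As a 27×18 matrix over Z this has rank 17, with invariant factors (1,1,1,1,1,1,1,1,1,1,1,1,1,1,1,1,1).

Reading off H_k = ker ∂_k / im ∂_{k+1}:

  H_0: rank C_0 − rank ∂_1 = 9 − 8 = 1, and the invariant factors of ∂_1 are all 1, so H_0 = Z.
  H_1: rank ker ∂_1 − rank ∂_2 = (27 − 8) − 17 = 2, and the invariant factors of ∂_2 are all 1, so H_1 = Z^2.
  H_2: rank ker ∂_2 − rank ∂_3 = (18 − 17) − 0 = 1, and there is no ∂_3, so H_2 = Z.

As a check, the Euler characteristic is 9 − 27 + 18 = 0, which agrees with 1 − 2 + 1 = 0.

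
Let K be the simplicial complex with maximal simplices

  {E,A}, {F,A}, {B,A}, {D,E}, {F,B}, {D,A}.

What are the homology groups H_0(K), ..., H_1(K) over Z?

H_0 = Z,  H_1 = Z^2.

We work with the vertex ordering A < B < D < E < F. The simplices of K, each written with vertices in increasing order, are:

  0-simplices (5): A, B, D, E, F
  1-simplices (6): AB, AD, AE, AF, BF, DE

giving chain groups C_0 ≅ Z^5, C_1 ≅ Z^6.

∂_1: C_1 → C_0 maps an edge to its endpoints' difference, ∂[p,q] = q − p. For instance
  ∂BF = F − B.
The 5×6 boundary matrix has rank 4 and Smith normal form diag(1,1,1,1).

Computing H_k = (kernel of ∂_k) / (image of ∂_{k+1}):

  H_0: rank C_0 − rank ∂_1 = 5 − 4 = 1, and the invariant factors of ∂_1 are all 1, so H_0 = Z.
  H_1: rank ker ∂_1 − rank ∂_2 = (6 − 4) − 0 = 2, and there is no ∂_2, so H_1 = Z^2.

(K is a triangulation of a wedge of 2 circles.)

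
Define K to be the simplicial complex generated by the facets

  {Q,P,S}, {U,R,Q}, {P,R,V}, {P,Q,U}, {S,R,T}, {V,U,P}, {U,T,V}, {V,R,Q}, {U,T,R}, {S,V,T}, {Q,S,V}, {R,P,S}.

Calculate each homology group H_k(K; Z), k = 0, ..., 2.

H_0 = Z,  H_1 = Z_2,  H_2 = 0.

Fix the vertex order P < Q < R < S < T < U < V and write every simplex with vertices in increasing order. Then dim K = 2 and the simplices of K are:

  0-simplices (7): P, Q, R, S, T, U, V
  1-simplices (18): PQ, PR, PS, PU, PV, QR, QS, QU, QV, RS, RT, RU, RV, ST, SV, TU, TV, UV
  2-simplices (12): PQS, PQU, PRS, PRV, PUV, QRU, QRV, QSV, RST, RTU, STV, TUV

so the chain groups are C_0 ≅ Z^7, C_1 ≅ Z^18, C_2 ≅ Z^12.

∂_1: C_1 → C_0 sends each edge [p,q] (with p < q) to q − p. For instance
  ∂TU = U − T.
The resulting 7×18 matrix has rank 6, and its Smith normal form has invariant factors (1,1,1,1,1,1).

∂_2: C_2 → C_1 maps a triangle to the signed sum of its edges. For instance
  ∂PUV = UV − PV + PU,
  ∂QRU = RU − QU + QR.
The resulting 18×12 matrix has rank 12, and its Smith normal form has invariant factors (1,1,1,1,1,1,1,1,1,1,1,2).

Computing H_k = (kernel of ∂_k) / (image of ∂_{k+1}):

  H_0: rank C_0 − rank ∂_1 = 7 − 6 = 1, and the invariant factors of ∂_1 are all 1, so H_0 = Z.
  H_1: rank ker ∂_1 − rank ∂_2 = (18 − 6) − 12 = 0, and ∂_2 has invariant factor 2 > 1, so H_1 = Z_2.
  H_2: rank ker ∂_2 − rank ∂_3 = (12 − 12) − 0 = 0, and there is no ∂_3, so H_2 = 0.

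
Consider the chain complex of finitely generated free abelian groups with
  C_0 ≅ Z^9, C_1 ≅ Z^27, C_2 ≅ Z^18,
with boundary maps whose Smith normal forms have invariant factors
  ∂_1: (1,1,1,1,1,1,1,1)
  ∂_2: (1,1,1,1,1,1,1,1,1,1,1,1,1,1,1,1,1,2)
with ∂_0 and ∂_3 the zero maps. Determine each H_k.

H_0: b_0 = 9 − 0 − 8 = 1; torsion from ∂_1 factors > 1: none. So H_0 ≅ Z.
H_1: b_1 = 27 − 8 − 18 = 1; torsion from ∂_2 factors > 1: [2]. So H_1 ≅ Z ⊕ Z/2.
H_2: b_2 = 18 − 18 − 0 = 0; torsion from ∂_3 factors > 1: none. So H_2 ≅ 0.

H_0 ≅ Z,  H_1 ≅ Z ⊕ Z/2,  H_2 = 0.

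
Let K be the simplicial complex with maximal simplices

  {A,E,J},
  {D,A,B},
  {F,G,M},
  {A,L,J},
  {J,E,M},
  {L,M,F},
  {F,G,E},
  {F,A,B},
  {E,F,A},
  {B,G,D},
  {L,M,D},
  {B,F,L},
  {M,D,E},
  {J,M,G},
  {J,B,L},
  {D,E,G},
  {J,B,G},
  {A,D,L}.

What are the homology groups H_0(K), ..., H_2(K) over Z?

H_0 ≅ Z,  H_1 ≅ Z ⊕ Z/2,  H_2 = 0.

Take the total order A < B < D < E < F < G < J < L < M on the vertex set. Then K (dimension 2) consists of the simplices:

  0-simplices (9): A, B, D, E, F, G, J, L, M
  1-simplices (27): AB, AD, AE, AF, AJ, AL, BD, BF, BG, BJ, BL, DE, DG, DL, DM, EF, EG, EJ, EM, FG, FL, FM, GJ, GM, JL, JM, LM
  2-simplices (18): ABD, ABF, ADL, AEF, AEJ, AJL, BDG, BFL, BGJ, BJL, DEG, DEM, DLM, EFG, EJM, FGM, FLM, GJM

Hence C_0 ≅ Z^9, C_1 ≅ Z^27, C_2 ≅ Z^18.

The boundary map ∂_1: C_1 → C_0 is given by ∂[p,q] = [q] − [p]. For instance
  ∂GM = M − G.
As a 9×27 matrix over Z this has rank 8, with invariant factors (1,1,1,1,1,1,1,1).

The boundary map ∂_2: C_2 → C_1 maps a triangle to the signed sum of its edges. For instance
  ∂DEM = EM − DM + DE,
  ∂BDG = DG − BG + BD.
The 27×18 boundary matrix has rank 18 and Smith normal form diag(1,1,1,1,1,1,1,1,1,1,1,1,1,1,1,1,1,2).

Now H_k = ker ∂_k / im ∂_{k+1}, so:

  H_0: rank C_0 − rank ∂_1 = 9 − 8 = 1, and the invariant factors of ∂_1 are all 1, so H_0 = Z.
  H_1: rank ker ∂_1 − rank ∂_2 = (27 − 8) − 18 = 1, and ∂_2 has invariant factor 2 > 1, so H_1 = Z ⊕ Z/2.
  H_2: rank ker ∂_2 − rank ∂_3 = (18 − 18) − 0 = 0, and there is no ∂_3, so H_2 = 0.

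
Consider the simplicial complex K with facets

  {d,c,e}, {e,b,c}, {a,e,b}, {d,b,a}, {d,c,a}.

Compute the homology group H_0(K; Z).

H_0 ≅ Z.

We work with the vertex ordering a < b < c < d < e. The simplices of K, each written with vertices in increasing order, are:

  0-simplices (5): a, b, c, d, e
  1-simplices (10): ab, ac, ad, ae, bc, bd, be, cd, ce, de
  2-simplices (5): abd, abe, acd, bce, cde

so the chain groups are C_0 ≅ Z^5, C_1 ≅ Z^10, C_2 ≅ Z^5.

The boundary map ∂_1: C_1 → C_0 is given by ∂[p,q] = [q] − [p]. For instance
  ∂ae = e − a.
This gives a 5×10 integer matrix of rank 4; reducing to Smith normal form yields diagonal entries (1,1,1,1).

The boundary map ∂_2: C_2 → C_1 acts by ∂[p,q,r] = [q,r] − [p,r] + [p,q]. For instance
  ∂abd = bd − ad + ab,
  ∂cde = de − ce + cd.
As a 10×5 matrix over Z this has rank 5, with invariant factors (1,1,1,1,1).

Now H_k = ker ∂_k / im ∂_{k+1}, so:

  H_0: rank C_0 − rank ∂_1 = 5 − 4 = 1, and the invariant factors of ∂_1 are all 1, so H_0 = Z.

(K is a triangulation of the Möbius band.)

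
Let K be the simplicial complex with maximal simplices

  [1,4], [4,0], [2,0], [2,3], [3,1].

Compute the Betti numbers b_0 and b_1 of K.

b_0 = 1, b_1 = 1.

Take the total order 0 < 1 < 2 < 3 < 4 on the vertex set. Then K (dimension 1) consists of the simplices:

  0-simplices (5): [0], [1], [2], [3], [4]
  1-simplices (5): [0,2], [0,4], [1,3], [1,4], [2,3]

Hence C_0 ≅ Z^5, C_1 ≅ Z^5.

∂_1: C_1 → C_0 sends each edge [p,q] (with p < q) to q − p.
The resulting 5×5 matrix has rank 4, and its Smith normal form has invariant factors (1,1,1,1).

From H_k ≅ ker(∂_k) / im(∂_{k+1}) we obtain:

  H_0: rank C_0 − rank ∂_1 = 5 − 4 = 1, and the invariant factors of ∂_1 are all 1, so H_0 ≅ Z.
  H_1: rank ker ∂_1 − rank ∂_2 = (5 − 4) − 0 = 1, and there is no ∂_2, so H_1 ≅ Z.

As a check, the Euler characteristic is 5 − 5 = 0, which agrees with 1 − 1 = 0.
(K is a triangulation of the circle S^1.)

Hence the Betti numbers are b_0 = 1, b_1 = 1.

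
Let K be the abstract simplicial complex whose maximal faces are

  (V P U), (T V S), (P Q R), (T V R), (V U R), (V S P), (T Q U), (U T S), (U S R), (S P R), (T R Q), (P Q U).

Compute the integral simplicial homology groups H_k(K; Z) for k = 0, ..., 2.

Fix the vertex order P < Q < R < S < T < U < V and write every simplex with vertices in increasing order. Then dim K = 2 and the simplices of K are:

  0-simplices (7): P, Q, R, S, T, U, V
  1-simplices (18): PQ, PR, PS, PU, PV, QR, QT, QU, RS, RT, RU, RV, ST, SU, SV, TU, TV, UV
  2-simplices (12): PQR, PQU, PRS, PSV, PUV, QRT, QTU, RSU, RTV, RUV, STU, STV

giving chain groups C_0 ≅ Z^7, C_1 ≅ Z^18, C_2 ≅ Z^12.

∂_1: C_1 → C_0 maps an edge to its endpoints' difference, ∂[p,q] = q − p. For instance
  ∂SU = U − S.
The 7×18 boundary matrix has rank 6 and Smith normal form diag(1,1,1,1,1,1).

∂_2: C_2 → C_1 maps a triangle to the signed sum of its edges. For instance
  ∂STV = TV − SV + ST,
  ∂QTU = TU − QU + QT.
As a 18×12 matrix over Z this has rank 12, with invariant factors (1,1,1,1,1,1,1,1,1,1,1,2).

Now H_k = ker ∂_k / im ∂_{k+1}, so:

  H_0: rank C_0 − rank ∂_1 = 7 − 6 = 1, and the invariant factors of ∂_1 are all 1, so H_0 ≅ Z.
  H_1: rank ker ∂_1 − rank ∂_2 = (18 − 6) − 12 = 0, and ∂_2 has invariant factor 2 > 1, so H_1 ≅ Z_2.
  H_2: rank ker ∂_2 − rank ∂_3 = (12 − 12) − 0 = 0, and there is no ∂_3, so H_2 ≅ 0.

(K is a triangulation of the real projective plane RP^2.)

H_0 = Z,  H_1 = Z_2,  H_2 = 0.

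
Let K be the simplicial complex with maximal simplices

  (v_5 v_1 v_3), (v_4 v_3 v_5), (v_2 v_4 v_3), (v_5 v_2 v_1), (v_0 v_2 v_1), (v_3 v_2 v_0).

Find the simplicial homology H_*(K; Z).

Order the vertices as v_0 < v_1 < v_2 < v_3 < v_4 < v_5. Listing each simplex with vertices in this order, K has dimension 2 with simplices:

  0-simplices (6): [v_0], [v_1], [v_2], [v_3], [v_4], [v_5]
  1-simplices (12): [v_0,v_1], [v_0,v_2], [v_0,v_3], [v_1,v_2], [v_1,v_3], [v_1,v_5], [v_2,v_3], [v_2,v_4], [v_2,v_5], [v_3,v_4], [v_3,v_5], [v_4,v_5]
  2-simplices (6): [v_0,v_1,v_2], [v_0,v_2,v_3], [v_1,v_2,v_5], [v_1,v_3,v_5], [v_2,v_3,v_4], [v_3,v_4,v_5]

Hence C_0 ≅ Z^6, C_1 ≅ Z^12, C_2 ≅ Z^6.

The boundary map ∂_1: C_1 → C_0 is given by ∂[p,q] = [q] − [p]. For instance
  ∂[v_1,v_2] = [v_2] − [v_1].
This gives a 6×12 integer matrix of rank 5; reducing to Smith normal form yields diagonal entries (1,1,1,1,1).

The boundary map ∂_2: C_2 → C_1 maps a triangle to the signed sum of its edges. For instance
  ∂[v_3,v_4,v_5] = [v_4,v_5] − [v_3,v_5] + [v_3,v_4],
  ∂[v_0,v_2,v_3] = [v_2,v_3] − [v_0,v_3] + [v_0,v_2].
The 12×6 boundary matrix has rank 6 and Smith normal form diag(1,1,1,1,1,1).

Reading off H_k = ker ∂_k / im ∂_{k+1}:

  H_0: rank C_0 − rank ∂_1 = 6 − 5 = 1, and the invariant factors of ∂_1 are all 1, so H_0 ≅ Z.
  H_1: rank ker ∂_1 − rank ∂_2 = (12 − 5) − 6 = 1, and the invariant factors of ∂_2 are all 1, so H_1 ≅ Z.
  H_2: rank ker ∂_2 − rank ∂_3 = (6 − 6) − 0 = 0, and there is no ∂_3, so H_2 ≅ 0.

H_0 ≅ Z,  H_1 ≅ Z,  H_2 = 0.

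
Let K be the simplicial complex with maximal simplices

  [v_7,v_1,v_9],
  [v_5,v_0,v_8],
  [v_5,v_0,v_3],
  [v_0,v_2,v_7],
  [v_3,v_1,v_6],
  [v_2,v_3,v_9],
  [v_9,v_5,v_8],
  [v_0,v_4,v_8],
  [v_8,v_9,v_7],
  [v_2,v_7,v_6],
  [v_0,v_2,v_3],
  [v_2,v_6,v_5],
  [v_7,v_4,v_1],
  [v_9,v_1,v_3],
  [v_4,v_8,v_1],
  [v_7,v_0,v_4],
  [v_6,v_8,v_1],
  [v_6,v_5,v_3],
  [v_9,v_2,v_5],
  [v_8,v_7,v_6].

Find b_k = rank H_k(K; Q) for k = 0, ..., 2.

b_0 = 1, b_1 = 1, b_2 = 0.

Order the vertices as v_0 < v_1 < v_2 < v_3 < v_4 < v_5 < v_6 < v_7 < v_8 < v_9. Listing each simplex with vertices in this order, K has dimension 2 with simplices:

  0-simplices (10): [v_0], [v_1], [v_2], [v_3], [v_4], [v_5], [v_6], [v_7], [v_8], [v_9]
  1-simplices (30): (30 of them)
  2-simplices (20): (20 of them)

Hence C_0 ≅ Z^10, C_1 ≅ Z^30, C_2 ≅ Z^20.

Boundary ∂_1: C_1 → C_0 is given by ∂[p,q] = [q] − [p]. For instance
  ∂[v_2,v_7] = [v_7] − [v_2].
This gives a 10×30 integer matrix of rank 9; reducing to Smith normal form yields diagonal entries (1,1,1,1,1,1,1,1,1).

∂_2: C_2 → C_1 acts by ∂[p,q,r] = [q,r] − [p,r] + [p,q]. For instance
  ∂[v_1,v_3,v_9] = [v_3,v_9] − [v_1,v_9] + [v_1,v_3],
  ∂[v_2,v_5,v_6] = [v_5,v_6] − [v_2,v_6] + [v_2,v_5].
As a 30×20 matrix over Z this has rank 20, with invariant factors (1,1,1,1,1,1,1,1,1,1,1,1,1,1,1,1,1,1,1,2).

Reading off H_k = ker ∂_k / im ∂_{k+1}:

  H_0: rank C_0 − rank ∂_1 = 10 − 9 = 1, and the invariant factors of ∂_1 are all 1, so H_0 = Z.
  H_1: rank ker ∂_1 − rank ∂_2 = (30 − 9) − 20 = 1, and ∂_2 has invariant factor 2 > 1, so H_1 = Z ⊕ Z/2Z.
  H_2: rank ker ∂_2 − rank ∂_3 = (20 − 20) − 0 = 0, and there is no ∂_3, so H_2 = 0.

As a check, the Euler characteristic is 10 − 30 + 20 = 0, which agrees with 1 − 1 + 0 = 0.
(K is a triangulation of the Klein bottle.)

Hence the Betti numbers are b_0 = 1, b_1 = 1, b_2 = 0.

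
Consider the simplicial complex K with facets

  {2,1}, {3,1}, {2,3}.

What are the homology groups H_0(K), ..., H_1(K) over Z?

H_0 = Z,  H_1 = Z.

K has 3 vertices, 3 edges.
rank ∂_0 = 0, rank ∂_1 = 2 ⇒ b_0 = 3 − 0 − 2 = 1; all invariant factors of ∂_1 are 1 so no torsion. So H_0 ≅ Z.
rank ∂_1 = 2, rank ∂_2 = 0 ⇒ b_1 = 3 − 2 − 0 = 1. So H_1 ≅ Z.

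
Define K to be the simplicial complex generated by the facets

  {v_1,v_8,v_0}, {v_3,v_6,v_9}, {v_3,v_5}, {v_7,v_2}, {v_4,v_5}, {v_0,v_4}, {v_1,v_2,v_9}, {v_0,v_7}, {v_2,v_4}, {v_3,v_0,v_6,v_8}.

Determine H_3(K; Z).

Order the vertices as v_0 < v_1 < v_2 < v_3 < v_4 < v_5 < v_6 < v_7 < v_8 < v_9. Listing each simplex with vertices in this order, K has dimension 3 with simplices:

  0-simplices (10): [v_0], [v_1], [v_2], [v_3], [v_4], [v_5], [v_6], [v_7], [v_8], [v_9]
  1-simplices (19): (19 of them)
  2-simplices (7): [v_0,v_1,v_8], [v_0,v_3,v_6], [v_0,v_3,v_8], [v_0,v_6,v_8], [v_1,v_2,v_9], [v_3,v_6,v_8], [v_3,v_6,v_9]
  3-simplices (1): [v_0,v_3,v_6,v_8]

so the chain groups are C_0 ≅ Z^10, C_1 ≅ Z^19, C_2 ≅ Z^7, C_3 ≅ Z^1.

Boundary ∂_1: C_1 → C_0 sends each edge [p,q] (with p < q) to q − p. For instance
  ∂[v_2,v_7] = [v_7] − [v_2].
The resulting 10×19 matrix has rank 9, and its Smith normal form has invariant factors (1,1,1,1,1,1,1,1,1).

Boundary ∂_2: C_2 → C_1 sends each 2-simplex [p,q,r] to [q,r] − [p,r] + [p,q]. For instance
  ∂[v_0,v_6,v_8] = [v_6,v_8] − [v_0,v_8] + [v_0,v_6],
  ∂[v_0,v_1,v_8] = [v_1,v_8] − [v_0,v_8] + [v_0,v_1].
As a 19×7 matrix over Z this has rank 6, with invariant factors (1,1,1,1,1,1).

The boundary map ∂_3: C_3 → C_2 sends each 3-simplex σ to the alternating sum Σ_i (−1)^i (σ with its i-th vertex removed). For instance
  ∂[v_0,v_3,v_6,v_8] = [v_3,v_6,v_8] − [v_0,v_6,v_8] + [v_0,v_3,v_8] − [v_0,v_3,v_6].
This gives a 7×1 integer matrix of rank 1; reducing to Smith normal form yields diagonal entries (1).

From H_k ≅ ker(∂_k) / im(∂_{k+1}) we obtain:

  H_3: rank ker ∂_3 − rank ∂_4 = (1 − 1) − 0 = 0, and there is no ∂_4, so H_3 = 0.

H_3 ≅ 0.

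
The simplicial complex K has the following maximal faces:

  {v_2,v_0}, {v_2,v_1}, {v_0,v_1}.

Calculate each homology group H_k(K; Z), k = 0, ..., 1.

H_0 ≅ Z,  H_1 ≅ Z.

We work with the vertex ordering v_0 < v_1 < v_2. The simplices of K, each written with vertices in increasing order, are:

  0-simplices (3): [v_0], [v_1], [v_2]
  1-simplices (3): [v_0,v_1], [v_0,v_2], [v_1,v_2]

so the chain groups are C_0 ≅ Z^3, C_1 ≅ Z^3.

The boundary map ∂_1: C_1 → C_0 is given by ∂[p,q] = [q] − [p].
This gives a 3×3 integer matrix of rank 2; reducing to Smith normal form yields diagonal entries (1,1).

Reading off H_k = ker ∂_k / im ∂_{k+1}:

  H_0: rank C_0 − rank ∂_1 = 3 − 2 = 1, and the invariant factors of ∂_1 are all 1, so H_0 ≅ Z.
  H_1: rank ker ∂_1 − rank ∂_2 = (3 − 2) − 0 = 1, and there is no ∂_2, so H_1 ≅ Z.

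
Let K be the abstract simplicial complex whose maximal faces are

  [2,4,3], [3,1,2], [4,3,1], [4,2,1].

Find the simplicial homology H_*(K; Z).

H_0 = Z,  H_1 = 0,  H_2 = Z.

Fix the vertex order 1 < 2 < 3 < 4 and write every simplex with vertices in increasing order. Then dim K = 2 and the simplices of K are:

  0-simplices (4): [1], [2], [3], [4]
  1-simplices (6): [1,2], [1,3], [1,4], [2,3], [2,4], [3,4]
  2-simplices (4): [1,2,3], [1,2,4], [1,3,4], [2,3,4]

giving chain groups C_0 ≅ Z^4, C_1 ≅ Z^6, C_2 ≅ Z^4.

Boundary ∂_1: C_1 → C_0 sends each edge [p,q] (with p < q) to q − p.
The 4×6 boundary matrix has rank 3 and Smith normal form diag(1,1,1).

Boundary ∂_2: C_2 → C_1 acts by ∂[p,q,r] = [q,r] − [p,r] + [p,q]. For instance
  ∂[1,2,4] = [2,4] − [1,4] + [1,2],
  ∂[1,2,3] = [2,3] − [1,3] + [1,2].
As a 6×4 matrix over Z this has rank 3, with invariant factors (1,1,1).

From H_k ≅ ker(∂_k) / im(∂_{k+1}) we obtain:

  H_0: rank C_0 − rank ∂_1 = 4 − 3 = 1, and the invariant factors of ∂_1 are all 1, so H_0 = Z.
  H_1: rank ker ∂_1 − rank ∂_2 = (6 − 3) − 3 = 0, and the invariant factors of ∂_2 are all 1, so H_1 = 0.
  H_2: rank ker ∂_2 − rank ∂_3 = (4 − 3) − 0 = 1, and there is no ∂_3, so H_2 = Z.

(K is a triangulation of the 2-sphere S^2.)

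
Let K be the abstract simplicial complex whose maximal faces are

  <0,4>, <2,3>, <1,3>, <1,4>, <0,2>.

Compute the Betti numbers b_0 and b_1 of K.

Take the total order 0 < 1 < 2 < 3 < 4 on the vertex set. Then K (dimension 1) consists of the simplices:

  0-simplices (5): [0], [1], [2], [3], [4]
  1-simplices (5): [0,2], [0,4], [1,3], [1,4], [2,3]

Hence C_0 ≅ Z^5, C_1 ≅ Z^5.

The boundary map ∂_1: C_1 → C_0 maps an edge to its endpoints' difference, ∂[p,q] = q − p. For instance
  ∂[2,3] = [3] − [2].
The 5×5 boundary matrix has rank 4 and Smith normal form diag(1,1,1,1).

Reading off H_k = ker ∂_k / im ∂_{k+1}:

  H_0: rank C_0 − rank ∂_1 = 5 − 4 = 1, and the invariant factors of ∂_1 are all 1, so H_0 = Z.
  H_1: rank ker ∂_1 − rank ∂_2 = (5 − 4) − 0 = 1, and there is no ∂_2, so H_1 = Z.

Hence the Betti numbers are b_0 = 1, b_1 = 1.

b_0 = 1, b_1 = 1.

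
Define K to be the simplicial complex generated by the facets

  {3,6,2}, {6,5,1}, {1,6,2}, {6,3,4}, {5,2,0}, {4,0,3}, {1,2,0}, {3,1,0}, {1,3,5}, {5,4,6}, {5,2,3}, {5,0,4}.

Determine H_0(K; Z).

H_0 = Z.

Fix the vertex order 0 < 1 < 2 < 3 < 4 < 5 < 6 and write every simplex with vertices in increasing order. Then dim K = 2 and the simplices of K are:

  0-simplices (7): [0], [1], [2], [3], [4], [5], [6]
  1-simplices (18): [0,1], [0,2], [0,3], [0,4], [0,5], [1,2], [1,3], [1,5], [1,6], [2,3], [2,5], [2,6], [3,4], [3,5], [3,6], [4,5], [4,6], [5,6]
  2-simplices (12): [0,1,2], [0,1,3], [0,2,5], [0,3,4], [0,4,5], [1,2,6], [1,3,5], [1,5,6], [2,3,5], [2,3,6], [3,4,6], [4,5,6]

giving chain groups C_0 ≅ Z^7, C_1 ≅ Z^18, C_2 ≅ Z^12.

The boundary map ∂_1: C_1 → C_0 maps an edge to its endpoints' difference, ∂[p,q] = q − p. For instance
  ∂[3,4] = [4] − [3].
The resulting 7×18 matrix has rank 6, and its Smith normal form has invariant factors (1,1,1,1,1,1).

Boundary ∂_2: C_2 → C_1 acts by ∂[p,q,r] = [q,r] − [p,r] + [p,q]. For instance
  ∂[2,3,6] = [3,6] − [2,6] + [2,3],
  ∂[2,3,5] = [3,5] − [2,5] + [2,3].
This gives a 18×12 integer matrix of rank 12; reducing to Smith normal form yields diagonal entries (1,1,1,1,1,1,1,1,1,1,1,2).

Now H_k = ker ∂_k / im ∂_{k+1}, so:

  H_0: rank C_0 − rank ∂_1 = 7 − 6 = 1, and the invariant factors of ∂_1 are all 1, so H_0 = Z.

(K is a triangulation of the real projective plane RP^2.)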